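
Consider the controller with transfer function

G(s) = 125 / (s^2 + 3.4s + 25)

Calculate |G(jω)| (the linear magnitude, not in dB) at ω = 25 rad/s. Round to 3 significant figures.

At s = jω = j25:
quadratic: (j25)² + 3.4·j25 + 25 = -600 + j85 → |·| ≈ 605.99, ∠ ≈ 171.94°
|G| = 125 / 605.99 ≈ 0.20627

0.206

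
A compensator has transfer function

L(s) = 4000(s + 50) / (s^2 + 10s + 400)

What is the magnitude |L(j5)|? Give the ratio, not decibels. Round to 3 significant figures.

531

At s = jω = j5:
zero (s+50): 50 + j5 → |·| = √(50²+5²) = √2525 ≈ 50.249, ∠ = arctan(5/50) ≈ 5.71°
quadratic: (j5)² + 10·j5 + 400 = 375 + j50 → |·| ≈ 378.32, ∠ ≈ 7.59°
|L| = 4000 · 50.249 / 378.32 ≈ 531.29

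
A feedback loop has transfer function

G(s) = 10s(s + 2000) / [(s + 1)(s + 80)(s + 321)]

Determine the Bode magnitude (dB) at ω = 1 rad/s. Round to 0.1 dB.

At s = jω = j1:
zero (s+2000): 2000 + j1 → |·| = √(2000²+1²) = √4000001 ≈ 2000, ∠ = arctan(1/2000) ≈ 0.03°
zero at origin: s = j1 → |·| = 1, ∠ = 90.00°
pole (s+1): 1 + j1 → |·| = √(1²+1²) = √2 ≈ 1.4142, ∠ = arctan(1/1) ≈ 45.00°
pole (s+80): 80 + j1 → |·| = √(80²+1²) = √6401 ≈ 80.006, ∠ = arctan(1/80) ≈ 0.72°
pole (s+321): 321 + j1 → |·| = √(321²+1²) = √103042 ≈ 321, ∠ = arctan(1/321) ≈ 0.18°
|G| = 10 · 2000 / 36319 ≈ 0.55068
Gain = 20 log₁₀(0.55068) ≈ -5.18 dB

-5.2 dB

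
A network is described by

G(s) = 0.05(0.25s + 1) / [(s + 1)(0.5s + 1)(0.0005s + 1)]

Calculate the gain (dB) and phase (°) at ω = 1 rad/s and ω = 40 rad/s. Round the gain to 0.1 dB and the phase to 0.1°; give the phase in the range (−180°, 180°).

ω = 1: -29.7 dB, -57.6°; ω = 40: -64.1 dB, -92.6°

At ω = 1 rad/s:
zero (1 + j1·0.25) = 1 + j0.25 → |·| ≈ 1.0308, ∠ ≈ 14.04°
pole (1 + j1·1) = 1 + j1 → |·| ≈ 1.4142, ∠ ≈ 45.00°
pole (1 + j1·0.5) = 1 + j0.5 → |·| ≈ 1.118, ∠ ≈ 26.57°
pole (1 + j1·0.0005) = 1 + j0.0005 → |·| ≈ 1, ∠ ≈ 0.03°
|G| = 0.05 · 1.0308 / (1.4142 · 1.118 · 1) ≈ 0.032598
Gain = 20 log₁₀(0.032598) ≈ -29.74 dB
∠G = (14.04°) − (45.00° + 26.57° + 0.03°) = -57.56°

At ω = 40 rad/s:
zero (1 + j40·0.25) = 1 + j10 → |·| ≈ 10.05, ∠ ≈ 84.29°
pole (1 + j40·1) = 1 + j40 → |·| ≈ 40.012, ∠ ≈ 88.57°
pole (1 + j40·0.5) = 1 + j20 → |·| ≈ 20.025, ∠ ≈ 87.14°
pole (1 + j40·0.0005) = 1 + j0.02 → |·| ≈ 1.0002, ∠ ≈ 1.15°
|G| = 0.05 · 10.05 / (40.012 · 20.025 · 1.0002) ≈ 0.00062703
Gain = 20 log₁₀(0.00062703) ≈ -64.05 dB
∠G = (84.29°) − (88.57° + 87.14° + 1.15°) = -92.57°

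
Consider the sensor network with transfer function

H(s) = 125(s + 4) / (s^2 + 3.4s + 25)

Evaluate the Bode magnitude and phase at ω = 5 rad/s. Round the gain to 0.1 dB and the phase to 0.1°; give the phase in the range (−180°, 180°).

At s = jω = j5:
zero (s+4): 4 + j5 → |·| = √(4²+5²) = √41 ≈ 6.4031, ∠ = arctan(5/4) ≈ 51.34°
quadratic: (j5)² + 3.4·j5 + 25 = 0 + j17 → |·| ≈ 17, ∠ ≈ 90.00°
|H| = 125 · 6.4031 / 17 ≈ 47.082
Gain = 20 log₁₀(47.082) ≈ 33.46 dB
∠H = 51.34° − 90.00° = -38.66°

33.5 dB, -38.7°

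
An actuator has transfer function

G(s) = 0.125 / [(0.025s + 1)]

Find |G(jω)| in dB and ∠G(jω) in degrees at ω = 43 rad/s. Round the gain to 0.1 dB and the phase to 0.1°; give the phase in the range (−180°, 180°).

-21.4 dB, -47.1°

At ω = 43 rad/s:
pole (1 + j43·0.025) = 1 + j1.075 → |·| ≈ 1.4682, ∠ ≈ 47.07°
|G| = 0.125 · 1 / (1.4682) ≈ 0.085138
Gain = 20 log₁₀(0.085138) ≈ -21.40 dB
∠G = (0°) − (47.07°) = -47.07°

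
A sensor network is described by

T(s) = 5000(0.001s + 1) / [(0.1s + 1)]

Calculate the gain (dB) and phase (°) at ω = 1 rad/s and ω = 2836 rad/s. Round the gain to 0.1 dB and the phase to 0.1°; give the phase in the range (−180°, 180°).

ω = 1: 73.9 dB, -5.7°; ω = 2836: 34.5 dB, -19.2°

At ω = 1 rad/s:
zero (1 + j1·0.001) = 1 + j0.001 → |·| ≈ 1, ∠ ≈ 0.06°
pole (1 + j1·0.1) = 1 + j0.1 → |·| ≈ 1.005, ∠ ≈ 5.71°
|T| = 5000 · 1 / (1.005) ≈ 4975.1
Gain = 20 log₁₀(4975.1) ≈ 73.94 dB
∠T = (0.06°) − (5.71°) = -5.65°

At ω = 2836 rad/s:
zero (1 + j2836·0.001) = 1 + j2.836 → |·| ≈ 3.0071, ∠ ≈ 70.58°
pole (1 + j2836·0.1) = 1 + j283.6 → |·| ≈ 283.6, ∠ ≈ 89.80°
|T| = 5000 · 3.0071 / (283.6) ≈ 53.017
Gain = 20 log₁₀(53.017) ≈ 34.49 dB
∠T = (70.58°) − (89.80°) = -19.22°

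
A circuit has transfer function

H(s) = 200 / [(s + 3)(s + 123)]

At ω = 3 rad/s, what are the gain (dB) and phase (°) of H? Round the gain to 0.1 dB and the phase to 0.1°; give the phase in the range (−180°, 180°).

-8.3 dB, -46.4°

At s = jω = j3:
pole (s+3): 3 + j3 → |·| = √(3²+3²) = √18 ≈ 4.2426, ∠ = arctan(3/3) ≈ 45.00°
pole (s+123): 123 + j3 → |·| = √(123²+3²) = √15138 ≈ 123.04, ∠ = arctan(3/123) ≈ 1.40°
|H| = 200 / 522.01 ≈ 0.38313
Gain = 20 log₁₀(0.38313) ≈ -8.33 dB
∠H = 0.00° − 46.40° = -46.40°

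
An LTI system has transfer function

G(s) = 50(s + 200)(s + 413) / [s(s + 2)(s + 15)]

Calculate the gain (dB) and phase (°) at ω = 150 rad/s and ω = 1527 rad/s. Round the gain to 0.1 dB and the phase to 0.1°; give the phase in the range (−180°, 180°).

ω = 150: 4.2 dB, 153.3°; ω = 1527: -29.3 dB, -112.0°

At s = jω = j150:
zero (s+200): 200 + j150 → |·| = √(200²+150²) = √62500 ≈ 250, ∠ = arctan(150/200) ≈ 36.87°
zero (s+413): 413 + j150 → |·| = √(413²+150²) = √193069 ≈ 439.4, ∠ = arctan(150/413) ≈ 19.96°
pole (s+2): 2 + j150 → |·| = √(2²+150²) = √22504 ≈ 150.01, ∠ = arctan(150/2) ≈ 89.24°
pole (s+15): 15 + j150 → |·| = √(15²+150²) = √22725 ≈ 150.75, ∠ = arctan(150/15) ≈ 84.29°
pole at origin: |s| = 150, ∠ = 90.00° (in denominator)
|G| = 50 · 1.0985e+05 / 3.3921e+06 ≈ 1.6192
Gain = 20 log₁₀(1.6192) ≈ 4.19 dB
∠G = 56.83° − 263.53° = -206.70° ≡ 153.30° (principal value)

At s = jω = j1527:
zero (s+200): 200 + j1527 → |·| = √(200²+1527²) = √2371729 ≈ 1540, ∠ = arctan(1527/200) ≈ 82.54°
zero (s+413): 413 + j1527 → |·| = √(413²+1527²) = √2502298 ≈ 1581.9, ∠ = arctan(1527/413) ≈ 74.87°
pole (s+2): 2 + j1527 → |·| = √(2²+1527²) = √2331733 ≈ 1527, ∠ = arctan(1527/2) ≈ 89.92°
pole (s+15): 15 + j1527 → |·| = √(15²+1527²) = √2331954 ≈ 1527.1, ∠ = arctan(1527/15) ≈ 89.44°
pole at origin: |s| = 1527, ∠ = 90.00° (in denominator)
|G| = 50 · 2.4361e+06 / 3.5608e+09 ≈ 0.034207
Gain = 20 log₁₀(0.034207) ≈ -29.32 dB
∠G = 157.41° − 269.36° = -111.95°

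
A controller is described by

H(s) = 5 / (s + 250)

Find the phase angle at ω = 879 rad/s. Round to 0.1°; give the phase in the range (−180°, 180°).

-74.1°

At s = jω = j879:
pole (s+250): 250 + j879 → |·| = √(250²+879²) = √835141 ≈ 913.86, ∠ = arctan(879/250) ≈ 74.12°
∠H = 0.00° − 74.12° = -74.12°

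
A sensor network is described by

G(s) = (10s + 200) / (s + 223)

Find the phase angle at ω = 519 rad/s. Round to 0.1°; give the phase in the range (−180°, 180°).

21.0°

Substitute s = j519:
Numerator: 10(j519) + 200 = 200 + j5190
Denominator: (j519) + 223 = 223 + j519
|N| = √(200² + 5190²) ≈ 5193.9, ∠N ≈ 87.79°
|D| = √(223² + 519²) ≈ 564.88, ∠D ≈ 66.75°
∠G = 87.79° − 66.75° = 21.04°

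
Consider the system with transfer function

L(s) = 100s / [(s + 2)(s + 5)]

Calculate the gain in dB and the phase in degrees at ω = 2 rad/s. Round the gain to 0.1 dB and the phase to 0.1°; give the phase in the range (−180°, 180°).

22.4 dB, 23.2°

At s = jω = j2:
zero at origin: s = j2 → |·| = 2, ∠ = 90.00°
pole (s+2): 2 + j2 → |·| = √(2²+2²) = √8 ≈ 2.8284, ∠ = arctan(2/2) ≈ 45.00°
pole (s+5): 5 + j2 → |·| = √(5²+2²) = √29 ≈ 5.3852, ∠ = arctan(2/5) ≈ 21.80°
|L| = 100 · 2 / 15.231 ≈ 13.131
Gain = 20 log₁₀(13.131) ≈ 22.37 dB
∠L = 90.00° − 66.80° = 23.20°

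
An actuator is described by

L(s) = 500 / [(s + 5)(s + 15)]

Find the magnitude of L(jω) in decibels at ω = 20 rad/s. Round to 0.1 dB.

At s = jω = j20:
pole (s+5): 5 + j20 → |·| = √(5²+20²) = √425 ≈ 20.616, ∠ = arctan(20/5) ≈ 75.96°
pole (s+15): 15 + j20 → |·| = √(15²+20²) = √625 ≈ 25, ∠ = arctan(20/15) ≈ 53.13°
|L| = 500 / 515.4 ≈ 0.97012
Gain = 20 log₁₀(0.97012) ≈ -0.26 dB

-0.3 dB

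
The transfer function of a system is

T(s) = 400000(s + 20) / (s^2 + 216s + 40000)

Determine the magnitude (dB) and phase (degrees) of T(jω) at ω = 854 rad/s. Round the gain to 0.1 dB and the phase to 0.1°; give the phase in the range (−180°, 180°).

At s = jω = j854:
zero (s+20): 20 + j854 → |·| = √(20²+854²) = √729716 ≈ 854.23, ∠ = arctan(854/20) ≈ 88.66°
quadratic: (j854)² + 216·j854 + 40000 = -689316 + j184464 → |·| ≈ 7.1357e+05, ∠ ≈ 165.02°
|T| = 400000 · 854.23 / 7.1357e+05 ≈ 478.85
Gain = 20 log₁₀(478.85) ≈ 53.60 dB
∠T = 88.66° − 165.02° = -76.36°

53.6 dB, -76.4°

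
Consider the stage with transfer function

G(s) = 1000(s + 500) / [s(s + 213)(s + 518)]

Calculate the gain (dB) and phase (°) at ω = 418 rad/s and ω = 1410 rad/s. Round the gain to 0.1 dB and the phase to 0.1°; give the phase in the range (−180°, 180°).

ω = 418: -46.0 dB, -152.0°; ω = 1410: -66.1 dB, -170.8°

At s = jω = j418:
zero (s+500): 500 + j418 → |·| = √(500²+418²) = √424724 ≈ 651.71, ∠ = arctan(418/500) ≈ 39.90°
pole (s+213): 213 + j418 → |·| = √(213²+418²) = √220093 ≈ 469.14, ∠ = arctan(418/213) ≈ 63.00°
pole (s+518): 518 + j418 → |·| = √(518²+418²) = √443048 ≈ 665.62, ∠ = arctan(418/518) ≈ 38.90°
pole at origin: |s| = 418, ∠ = 90.00° (in denominator)
|G| = 1000 · 651.71 / 1.3053e+08 ≈ 0.0049928
Gain = 20 log₁₀(0.0049928) ≈ -46.03 dB
∠G = 39.90° − 191.90° = -152.00°

At s = jω = j1410:
zero (s+500): 500 + j1410 → |·| = √(500²+1410²) = √2238100 ≈ 1496, ∠ = arctan(1410/500) ≈ 70.47°
pole (s+213): 213 + j1410 → |·| = √(213²+1410²) = √2033469 ≈ 1426, ∠ = arctan(1410/213) ≈ 81.41°
pole (s+518): 518 + j1410 → |·| = √(518²+1410²) = √2256424 ≈ 1502.1, ∠ = arctan(1410/518) ≈ 69.83°
pole at origin: |s| = 1410, ∠ = 90.00° (in denominator)
|G| = 1000 · 1496 / 3.0202e+09 ≈ 0.00049533
Gain = 20 log₁₀(0.00049533) ≈ -66.10 dB
∠G = 70.47° − 241.24° = -170.77°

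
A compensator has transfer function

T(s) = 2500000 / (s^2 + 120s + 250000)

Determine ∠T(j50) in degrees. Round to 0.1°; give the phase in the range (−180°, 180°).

At s = jω = j50:
quadratic: (j50)² + 120·j50 + 250000 = 247500 + j6000 → |·| ≈ 2.4757e+05, ∠ ≈ 1.39°
∠T = 0.00° − 1.39° = -1.39°

-1.4°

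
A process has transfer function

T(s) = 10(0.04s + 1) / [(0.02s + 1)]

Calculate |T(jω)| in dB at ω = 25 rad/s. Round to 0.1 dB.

At ω = 25 rad/s:
zero (1 + j25·0.04) = 1 + j1 → |·| ≈ 1.4142, ∠ ≈ 45.00°
pole (1 + j25·0.02) = 1 + j0.5 → |·| ≈ 1.118, ∠ ≈ 26.57°
|T| = 10 · 1.4142 / (1.118) ≈ 12.649
Gain = 20 log₁₀(12.649) ≈ 22.04 dB

22.0 dB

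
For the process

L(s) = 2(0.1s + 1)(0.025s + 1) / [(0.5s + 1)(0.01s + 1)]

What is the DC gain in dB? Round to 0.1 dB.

L(0) = 2 · 1 / 1 = 2
20 log₁₀(2) ≈ 6.02 dB

6.0 dB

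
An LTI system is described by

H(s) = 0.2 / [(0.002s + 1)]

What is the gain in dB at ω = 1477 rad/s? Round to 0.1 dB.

At ω = 1477 rad/s:
pole (1 + j1477·0.002) = 1 + j2.954 → |·| ≈ 3.1187, ∠ ≈ 71.30°
|H| = 0.2 · 1 / (3.1187) ≈ 0.064129
Gain = 20 log₁₀(0.064129) ≈ -23.86 dB

-23.9 dB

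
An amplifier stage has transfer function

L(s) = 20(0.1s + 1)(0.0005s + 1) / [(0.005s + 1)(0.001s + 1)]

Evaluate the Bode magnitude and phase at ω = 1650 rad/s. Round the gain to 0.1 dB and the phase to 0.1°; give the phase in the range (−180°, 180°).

48.5 dB, -12.7°

At ω = 1650 rad/s:
zero (1 + j1650·0.1) = 1 + j165 → |·| ≈ 165, ∠ ≈ 89.65°
zero (1 + j1650·0.0005) = 1 + j0.825 → |·| ≈ 1.2964, ∠ ≈ 39.52°
pole (1 + j1650·0.005) = 1 + j8.25 → |·| ≈ 8.3104, ∠ ≈ 83.09°
pole (1 + j1650·0.001) = 1 + j1.65 → |·| ≈ 1.9294, ∠ ≈ 58.78°
|L| = 20 · 165 · 1.2964 / (8.3104 · 1.9294) ≈ 266.81
Gain = 20 log₁₀(266.81) ≈ 48.52 dB
∠L = (89.65° + 39.52°) − (83.09° + 58.78°) = -12.70°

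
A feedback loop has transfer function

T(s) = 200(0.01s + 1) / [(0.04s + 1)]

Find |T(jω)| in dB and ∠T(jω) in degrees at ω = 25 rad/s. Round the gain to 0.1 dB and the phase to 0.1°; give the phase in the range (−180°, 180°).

43.3 dB, -31.0°

At ω = 25 rad/s:
zero (1 + j25·0.01) = 1 + j0.25 → |·| ≈ 1.0308, ∠ ≈ 14.04°
pole (1 + j25·0.04) = 1 + j1 → |·| ≈ 1.4142, ∠ ≈ 45.00°
|T| = 200 · 1.0308 / (1.4142) ≈ 145.78
Gain = 20 log₁₀(145.78) ≈ 43.27 dB
∠T = (14.04°) − (45.00°) = -30.96°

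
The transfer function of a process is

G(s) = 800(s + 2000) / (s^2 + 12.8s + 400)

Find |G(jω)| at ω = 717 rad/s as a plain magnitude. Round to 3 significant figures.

At s = jω = j717:
zero (s+2000): 2000 + j717 → |·| = √(2000²+717²) = √4514089 ≈ 2124.6, ∠ = arctan(717/2000) ≈ 19.72°
quadratic: (j717)² + 12.8·j717 + 400 = -513689 + j9177.6 → |·| ≈ 5.1377e+05, ∠ ≈ 178.98°
|G| = 800 · 2124.6 / 5.1377e+05 ≈ 3.3083

3.31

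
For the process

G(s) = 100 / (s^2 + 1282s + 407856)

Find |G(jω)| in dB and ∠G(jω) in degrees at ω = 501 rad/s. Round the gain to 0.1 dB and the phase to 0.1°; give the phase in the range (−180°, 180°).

-76.4 dB, -76.3°

Substitute s = j501:
Numerator: 100 = 100 + j0
Denominator: (j501)^2 + 1282(j501) + 407856 = 156855 + j642282
|N| = √(100² + 0²) ≈ 100, ∠N ≈ 0.00°
|D| = √(156855² + 642282²) ≈ 6.6116e+05, ∠D ≈ 76.28°
|G| = 100 / 6.6116e+05 ≈ 0.00015125
Gain = 20 log₁₀(0.00015125) ≈ -76.41 dB
∠G = 0.00° − 76.28° = -76.28°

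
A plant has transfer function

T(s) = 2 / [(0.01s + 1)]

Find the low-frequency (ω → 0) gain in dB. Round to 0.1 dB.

6.0 dB

T(0) = 2 · 1 / 1 = 2
20 log₁₀(2) ≈ 6.02 dB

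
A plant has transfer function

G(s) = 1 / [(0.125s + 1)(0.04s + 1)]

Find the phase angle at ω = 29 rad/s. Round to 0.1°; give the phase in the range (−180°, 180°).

-123.8°

At ω = 29 rad/s:
pole (1 + j29·0.125) = 1 + j3.625 → |·| ≈ 3.7604, ∠ ≈ 74.58°
pole (1 + j29·0.04) = 1 + j1.16 → |·| ≈ 1.5315, ∠ ≈ 49.24°
∠G = (0°) − (74.58° + 49.24°) = -123.82°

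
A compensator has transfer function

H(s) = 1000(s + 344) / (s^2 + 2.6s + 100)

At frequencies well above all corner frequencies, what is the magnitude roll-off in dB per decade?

-20 dB/decade

Each pole contributes −20 dB/decade at high frequency; each zero contributes +20 dB/decade.
Net: 1 zero(s) − 2 pole(s) → -20 dB/decade.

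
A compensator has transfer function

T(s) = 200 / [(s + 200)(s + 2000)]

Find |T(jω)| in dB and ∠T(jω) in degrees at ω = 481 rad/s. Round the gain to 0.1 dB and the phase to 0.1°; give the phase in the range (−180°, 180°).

At s = jω = j481:
pole (s+200): 200 + j481 → |·| = √(200²+481²) = √271361 ≈ 520.92, ∠ = arctan(481/200) ≈ 67.42°
pole (s+2000): 2000 + j481 → |·| = √(2000²+481²) = √4231361 ≈ 2057, ∠ = arctan(481/2000) ≈ 13.52°
|T| = 200 / 1.0715e+06 ≈ 0.00018665
Gain = 20 log₁₀(0.00018665) ≈ -74.58 dB
∠T = 0.00° − 80.94° = -80.94°

-74.6 dB, -80.9°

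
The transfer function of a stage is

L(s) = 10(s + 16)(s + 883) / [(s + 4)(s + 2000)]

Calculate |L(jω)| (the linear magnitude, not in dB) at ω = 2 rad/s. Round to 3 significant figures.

15.9

At s = jω = j2:
zero (s+16): 16 + j2 → |·| = √(16²+2²) = √260 ≈ 16.125, ∠ = arctan(2/16) ≈ 7.13°
zero (s+883): 883 + j2 → |·| = √(883²+2²) = √779693 ≈ 883, ∠ = arctan(2/883) ≈ 0.13°
pole (s+4): 4 + j2 → |·| = √(4²+2²) = √20 ≈ 4.4721, ∠ = arctan(2/4) ≈ 26.57°
pole (s+2000): 2000 + j2 → |·| = √(2000²+2²) = √4000004 ≈ 2000, ∠ = arctan(2/2000) ≈ 0.06°
|L| = 10 · 14238 / 8944.2 ≈ 15.919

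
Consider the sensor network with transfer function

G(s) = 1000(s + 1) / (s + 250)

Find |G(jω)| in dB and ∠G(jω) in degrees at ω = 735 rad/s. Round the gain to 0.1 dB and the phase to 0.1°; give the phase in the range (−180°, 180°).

At s = jω = j735:
zero (s+1): 1 + j735 → |·| = √(1²+735²) = √540226 ≈ 735, ∠ = arctan(735/1) ≈ 89.92°
pole (s+250): 250 + j735 → |·| = √(250²+735²) = √602725 ≈ 776.35, ∠ = arctan(735/250) ≈ 71.21°
|G| = 1000 · 735 / 776.35 ≈ 946.74
Gain = 20 log₁₀(946.74) ≈ 59.52 dB
∠G = 89.92° − 71.21° = 18.71°

59.5 dB, 18.7°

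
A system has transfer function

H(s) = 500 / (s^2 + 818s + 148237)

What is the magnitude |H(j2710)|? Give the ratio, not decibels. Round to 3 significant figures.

6.64e-05

Substitute s = j2710:
Numerator: 500 = 500 + j0
Denominator: (j2710)^2 + 818(j2710) + 148237 = -7195863 + j2216780
|N| = √(500² + 0²) ≈ 500, ∠N ≈ 0.00°
|D| = √(7195863² + 2216780²) ≈ 7.5296e+06, ∠D ≈ 162.88°
|H| = 500 / 7.5296e+06 ≈ 6.6405e-05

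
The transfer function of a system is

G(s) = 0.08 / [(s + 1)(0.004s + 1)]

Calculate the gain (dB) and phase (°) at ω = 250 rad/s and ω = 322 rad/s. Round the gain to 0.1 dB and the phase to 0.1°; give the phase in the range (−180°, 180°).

At ω = 250 rad/s:
pole (1 + j250·1) = 1 + j250 → |·| ≈ 250, ∠ ≈ 89.77°
pole (1 + j250·0.004) = 1 + j1 → |·| ≈ 1.4142, ∠ ≈ 45.00°
|G| = 0.08 · 1 / (250 · 1.4142) ≈ 0.00022628
Gain = 20 log₁₀(0.00022628) ≈ -72.91 dB
∠G = (0°) − (89.77° + 45.00°) = -134.77°

At ω = 322 rad/s:
pole (1 + j322·1) = 1 + j322 → |·| ≈ 322, ∠ ≈ 89.82°
pole (1 + j322·0.004) = 1 + j1.288 → |·| ≈ 1.6306, ∠ ≈ 52.17°
|G| = 0.08 · 1 / (322 · 1.6306) ≈ 0.00015237
Gain = 20 log₁₀(0.00015237) ≈ -76.34 dB
∠G = (0°) − (89.82° + 52.17°) = -141.99°

ω = 250: -72.9 dB, -134.8°; ω = 322: -76.3 dB, -142.0°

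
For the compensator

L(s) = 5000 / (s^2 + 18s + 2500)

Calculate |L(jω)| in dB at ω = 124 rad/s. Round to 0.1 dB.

-8.3 dB

At s = jω = j124:
quadratic: (j124)² + 18·j124 + 2500 = -12876 + j2232 → |·| ≈ 13068, ∠ ≈ 170.17°
|L| = 5000 / 13068 ≈ 0.38261
Gain = 20 log₁₀(0.38261) ≈ -8.34 dB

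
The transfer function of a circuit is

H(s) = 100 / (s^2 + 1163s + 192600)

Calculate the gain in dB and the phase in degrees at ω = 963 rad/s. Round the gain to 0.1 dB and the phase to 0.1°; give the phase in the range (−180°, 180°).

Substitute s = j963:
Numerator: 100 = 100 + j0
Denominator: (j963)^2 + 1163(j963) + 192600 = -734769 + j1119969
|N| = √(100² + 0²) ≈ 100, ∠N ≈ 0.00°
|D| = √(734769² + 1119969²) ≈ 1.3395e+06, ∠D ≈ 123.27°
|H| = 100 / 1.3395e+06 ≈ 7.4655e-05
Gain = 20 log₁₀(7.4655e-05) ≈ -82.54 dB
∠H = 0.00° − 123.27° = -123.27°

-82.5 dB, -123.3°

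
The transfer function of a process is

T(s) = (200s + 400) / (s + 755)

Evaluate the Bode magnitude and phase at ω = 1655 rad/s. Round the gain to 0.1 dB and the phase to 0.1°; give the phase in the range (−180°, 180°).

Substitute s = j1655:
Numerator: 200(j1655) + 400 = 400 + j331000
Denominator: (j1655) + 755 = 755 + j1655
|N| = √(400² + 331000²) ≈ 3.31e+05, ∠N ≈ 89.93°
|D| = √(755² + 1655²) ≈ 1819.1, ∠D ≈ 65.48°
|T| = 3.31e+05 / 1819.1 ≈ 181.96
Gain = 20 log₁₀(181.96) ≈ 45.20 dB
∠T = 89.93° − 65.48° = 24.45°

45.2 dB, 24.5°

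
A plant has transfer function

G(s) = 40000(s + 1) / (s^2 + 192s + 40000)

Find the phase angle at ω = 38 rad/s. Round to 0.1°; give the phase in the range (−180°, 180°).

At s = jω = j38:
zero (s+1): 1 + j38 → |·| = √(1²+38²) = √1445 ≈ 38.013, ∠ = arctan(38/1) ≈ 88.49°
quadratic: (j38)² + 192·j38 + 40000 = 38556 + j7296 → |·| ≈ 39240, ∠ ≈ 10.72°
∠G = 88.49° − 10.72° = 77.77°

77.8°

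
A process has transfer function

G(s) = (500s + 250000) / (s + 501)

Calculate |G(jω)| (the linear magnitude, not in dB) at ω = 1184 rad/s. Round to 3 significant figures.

Substitute s = j1184:
Numerator: 500(j1184) + 250000 = 250000 + j592000
Denominator: (j1184) + 501 = 501 + j1184
|N| = √(250000² + 592000²) ≈ 6.4262e+05, ∠N ≈ 67.11°
|D| = √(501² + 1184²) ≈ 1285.6, ∠D ≈ 67.06°
|G| = 6.4262e+05 / 1285.6 ≈ 499.86

500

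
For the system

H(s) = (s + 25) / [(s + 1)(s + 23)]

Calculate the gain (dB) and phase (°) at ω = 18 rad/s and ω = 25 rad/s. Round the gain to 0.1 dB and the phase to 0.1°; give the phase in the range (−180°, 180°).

At s = jω = j18:
zero (s+25): 25 + j18 → |·| = √(25²+18²) = √949 ≈ 30.806, ∠ = arctan(18/25) ≈ 35.75°
pole (s+1): 1 + j18 → |·| = √(1²+18²) = √325 ≈ 18.028, ∠ = arctan(18/1) ≈ 86.82°
pole (s+23): 23 + j18 → |·| = √(23²+18²) = √853 ≈ 29.206, ∠ = arctan(18/23) ≈ 38.05°
|H| = 1 · 30.806 / 526.53 ≈ 0.058508
Gain = 20 log₁₀(0.058508) ≈ -24.66 dB
∠H = 35.75° − 124.87° = -89.12°

At s = jω = j25:
zero (s+25): 25 + j25 → |·| = √(25²+25²) = √1250 ≈ 35.355, ∠ = arctan(25/25) ≈ 45.00°
pole (s+1): 1 + j25 → |·| = √(1²+25²) = √626 ≈ 25.02, ∠ = arctan(25/1) ≈ 87.71°
pole (s+23): 23 + j25 → |·| = √(23²+25²) = √1154 ≈ 33.971, ∠ = arctan(25/23) ≈ 47.39°
|H| = 1 · 35.355 / 849.95 ≈ 0.041597
Gain = 20 log₁₀(0.041597) ≈ -27.62 dB
∠H = 45.00° − 135.10° = -90.10°

ω = 18: -24.7 dB, -89.1°; ω = 25: -27.6 dB, -90.1°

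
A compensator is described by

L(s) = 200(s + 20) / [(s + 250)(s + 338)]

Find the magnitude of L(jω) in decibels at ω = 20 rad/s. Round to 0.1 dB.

At s = jω = j20:
zero (s+20): 20 + j20 → |·| = √(20²+20²) = √800 ≈ 28.284, ∠ = arctan(20/20) ≈ 45.00°
pole (s+250): 250 + j20 → |·| = √(250²+20²) = √62900 ≈ 250.8, ∠ = arctan(20/250) ≈ 4.57°
pole (s+338): 338 + j20 → |·| = √(338²+20²) = √114644 ≈ 338.59, ∠ = arctan(20/338) ≈ 3.39°
|L| = 200 · 28.284 / 84918 ≈ 0.066615
Gain = 20 log₁₀(0.066615) ≈ -23.53 dB

-23.5 dB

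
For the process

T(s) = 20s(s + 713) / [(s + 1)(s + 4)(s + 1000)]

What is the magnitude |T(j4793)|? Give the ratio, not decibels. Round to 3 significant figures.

At s = jω = j4793:
zero (s+713): 713 + j4793 → |·| = √(713²+4793²) = √23481218 ≈ 4845.7, ∠ = arctan(4793/713) ≈ 81.54°
zero at origin: s = j4793 → |·| = 4793, ∠ = 90.00°
pole (s+1): 1 + j4793 → |·| = √(1²+4793²) = √22972850 ≈ 4793, ∠ = arctan(4793/1) ≈ 89.99°
pole (s+4): 4 + j4793 → |·| = √(4²+4793²) = √22972865 ≈ 4793, ∠ = arctan(4793/4) ≈ 89.95°
pole (s+1000): 1000 + j4793 → |·| = √(1000²+4793²) = √23972849 ≈ 4896.2, ∠ = arctan(4793/1000) ≈ 78.22°
|T| = 20 · 2.3225e+07 / 1.1248e+11 ≈ 0.0041296

0.00413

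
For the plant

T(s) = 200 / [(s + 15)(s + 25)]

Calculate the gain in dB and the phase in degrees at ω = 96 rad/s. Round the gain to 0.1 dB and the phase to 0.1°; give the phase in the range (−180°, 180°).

At s = jω = j96:
pole (s+15): 15 + j96 → |·| = √(15²+96²) = √9441 ≈ 97.165, ∠ = arctan(96/15) ≈ 81.12°
pole (s+25): 25 + j96 → |·| = √(25²+96²) = √9841 ≈ 99.202, ∠ = arctan(96/25) ≈ 75.40°
|T| = 200 / 9639 ≈ 0.020749
Gain = 20 log₁₀(0.020749) ≈ -33.66 dB
∠T = 0.00° − 156.52° = -156.52°

-33.7 dB, -156.5°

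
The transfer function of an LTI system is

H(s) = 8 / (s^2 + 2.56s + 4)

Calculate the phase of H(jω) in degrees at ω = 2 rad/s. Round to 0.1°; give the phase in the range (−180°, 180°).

At s = jω = j2:
quadratic: (j2)² + 2.56·j2 + 4 = 0 + j5.12 → |·| ≈ 5.12, ∠ ≈ 90.00°
∠H = 0.00° − 90.00° = -90.00°

-90.0°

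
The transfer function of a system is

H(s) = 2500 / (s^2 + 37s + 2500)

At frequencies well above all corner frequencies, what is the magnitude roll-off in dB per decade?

Each pole contributes −20 dB/decade at high frequency; each zero contributes +20 dB/decade.
Net: 0 zero(s) − 2 pole(s) → -40 dB/decade.

-40 dB/decade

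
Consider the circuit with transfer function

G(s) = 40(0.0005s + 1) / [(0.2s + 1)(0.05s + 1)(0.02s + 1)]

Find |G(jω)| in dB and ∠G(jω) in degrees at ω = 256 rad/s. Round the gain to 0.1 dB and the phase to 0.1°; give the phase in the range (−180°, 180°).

At ω = 256 rad/s:
zero (1 + j256·0.0005) = 1 + j0.128 → |·| ≈ 1.0082, ∠ ≈ 7.29°
pole (1 + j256·0.2) = 1 + j51.2 → |·| ≈ 51.21, ∠ ≈ 88.88°
pole (1 + j256·0.05) = 1 + j12.8 → |·| ≈ 12.839, ∠ ≈ 85.53°
pole (1 + j256·0.02) = 1 + j5.12 → |·| ≈ 5.2167, ∠ ≈ 78.95°
|G| = 40 · 1.0082 / (51.21 · 12.839 · 5.2167) ≈ 0.011758
Gain = 20 log₁₀(0.011758) ≈ -38.59 dB
∠G = (7.29°) − (88.88° + 85.53° + 78.95°) = -246.07° ≡ 113.93° (principal value)

-38.6 dB, 113.9°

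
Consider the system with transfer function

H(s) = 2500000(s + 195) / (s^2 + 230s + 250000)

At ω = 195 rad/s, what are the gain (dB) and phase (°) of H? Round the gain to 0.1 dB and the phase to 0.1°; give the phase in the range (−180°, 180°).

At s = jω = j195:
zero (s+195): 195 + j195 → |·| = √(195²+195²) = √76050 ≈ 275.77, ∠ = arctan(195/195) ≈ 45.00°
quadratic: (j195)² + 230·j195 + 250000 = 211975 + j44850 → |·| ≈ 2.1667e+05, ∠ ≈ 11.95°
|H| = 2500000 · 275.77 / 2.1667e+05 ≈ 3181.9
Gain = 20 log₁₀(3181.9) ≈ 70.05 dB
∠H = 45.00° − 11.95° = 33.05°

70.1 dB, 33.1°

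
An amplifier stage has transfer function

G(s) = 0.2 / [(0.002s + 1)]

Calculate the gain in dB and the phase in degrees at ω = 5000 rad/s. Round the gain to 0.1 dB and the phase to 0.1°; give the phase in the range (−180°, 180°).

At ω = 5000 rad/s:
pole (1 + j5000·0.002) = 1 + j10 → |·| ≈ 10.05, ∠ ≈ 84.29°
|G| = 0.2 · 1 / (10.05) ≈ 0.0199
Gain = 20 log₁₀(0.0199) ≈ -34.02 dB
∠G = (0°) − (84.29°) = -84.29°

-34.0 dB, -84.3°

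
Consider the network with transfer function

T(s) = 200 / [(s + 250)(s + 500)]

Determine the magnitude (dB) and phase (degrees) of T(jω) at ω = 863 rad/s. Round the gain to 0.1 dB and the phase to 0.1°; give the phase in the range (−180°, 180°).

At s = jω = j863:
pole (s+250): 250 + j863 → |·| = √(250²+863²) = √807269 ≈ 898.48, ∠ = arctan(863/250) ≈ 73.84°
pole (s+500): 500 + j863 → |·| = √(500²+863²) = √994769 ≈ 997.38, ∠ = arctan(863/500) ≈ 59.91°
|T| = 200 / 8.9613e+05 ≈ 0.00022318
Gain = 20 log₁₀(0.00022318) ≈ -73.03 dB
∠T = 0.00° − 133.75° = -133.75°

-73.0 dB, -133.8°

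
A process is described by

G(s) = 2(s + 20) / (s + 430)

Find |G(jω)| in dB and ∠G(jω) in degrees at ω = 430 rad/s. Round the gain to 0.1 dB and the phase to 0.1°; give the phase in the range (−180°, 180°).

At s = jω = j430:
zero (s+20): 20 + j430 → |·| = √(20²+430²) = √185300 ≈ 430.46, ∠ = arctan(430/20) ≈ 87.34°
pole (s+430): 430 + j430 → |·| = √(430²+430²) = √369800 ≈ 608.11, ∠ = arctan(430/430) ≈ 45.00°
|G| = 2 · 430.46 / 608.11 ≈ 1.4157
Gain = 20 log₁₀(1.4157) ≈ 3.02 dB
∠G = 87.34° − 45.00° = 42.34°

3.0 dB, 42.3°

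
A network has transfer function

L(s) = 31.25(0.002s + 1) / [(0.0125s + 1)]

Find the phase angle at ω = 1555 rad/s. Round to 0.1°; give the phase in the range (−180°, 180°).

At ω = 1555 rad/s:
zero (1 + j1555·0.002) = 1 + j3.11 → |·| ≈ 3.2668, ∠ ≈ 72.18°
pole (1 + j1555·0.0125) = 1 + j19.4375 → |·| ≈ 19.463, ∠ ≈ 87.05°
∠L = (72.18°) − (87.05°) = -14.87°

-14.9°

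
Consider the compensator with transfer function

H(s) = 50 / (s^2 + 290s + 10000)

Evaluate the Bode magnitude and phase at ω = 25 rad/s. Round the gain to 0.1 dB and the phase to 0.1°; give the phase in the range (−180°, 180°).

-47.5 dB, -37.7°

Substitute s = j25:
Numerator: 50 = 50 + j0
Denominator: (j25)^2 + 290(j25) + 10000 = 9375 + j7250
|N| = √(50² + 0²) ≈ 50, ∠N ≈ 0.00°
|D| = √(9375² + 7250²) ≈ 11851, ∠D ≈ 37.72°
|H| = 50 / 11851 ≈ 0.0042191
Gain = 20 log₁₀(0.0042191) ≈ -47.50 dB
∠H = 0.00° − 37.72° = -37.72°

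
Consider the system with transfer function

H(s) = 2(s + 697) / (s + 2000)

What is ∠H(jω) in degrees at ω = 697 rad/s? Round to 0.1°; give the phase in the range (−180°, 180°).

At s = jω = j697:
zero (s+697): 697 + j697 → |·| = √(697²+697²) = √971618 ≈ 985.71, ∠ = arctan(697/697) ≈ 45.00°
pole (s+2000): 2000 + j697 → |·| = √(2000²+697²) = √4485809 ≈ 2118, ∠ = arctan(697/2000) ≈ 19.21°
∠H = 45.00° − 19.21° = 25.79°

25.8°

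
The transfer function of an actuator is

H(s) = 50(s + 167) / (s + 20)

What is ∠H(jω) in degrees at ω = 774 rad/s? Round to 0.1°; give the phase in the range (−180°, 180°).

At s = jω = j774:
zero (s+167): 167 + j774 → |·| = √(167²+774²) = √626965 ≈ 791.81, ∠ = arctan(774/167) ≈ 77.82°
pole (s+20): 20 + j774 → |·| = √(20²+774²) = √599476 ≈ 774.26, ∠ = arctan(774/20) ≈ 88.52°
∠H = 77.82° − 88.52° = -10.70°

-10.7°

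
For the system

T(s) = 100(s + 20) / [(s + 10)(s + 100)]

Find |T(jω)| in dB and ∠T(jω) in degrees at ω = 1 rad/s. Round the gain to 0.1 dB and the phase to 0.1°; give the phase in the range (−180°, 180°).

At s = jω = j1:
zero (s+20): 20 + j1 → |·| = √(20²+1²) = √401 ≈ 20.025, ∠ = arctan(1/20) ≈ 2.86°
pole (s+10): 10 + j1 → |·| = √(10²+1²) = √101 ≈ 10.05, ∠ = arctan(1/10) ≈ 5.71°
pole (s+100): 100 + j1 → |·| = √(100²+1²) = √10001 ≈ 100, ∠ = arctan(1/100) ≈ 0.57°
|T| = 100 · 20.025 / 1005 ≈ 1.9925
Gain = 20 log₁₀(1.9925) ≈ 5.99 dB
∠T = 2.86° − 6.28° = -3.42°

6.0 dB, -3.4°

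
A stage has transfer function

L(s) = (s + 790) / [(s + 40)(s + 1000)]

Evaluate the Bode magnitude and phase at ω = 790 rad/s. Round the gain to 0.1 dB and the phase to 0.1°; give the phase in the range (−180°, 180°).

-59.1 dB, -80.4°

At s = jω = j790:
zero (s+790): 790 + j790 → |·| = √(790²+790²) = √1248200 ≈ 1117.2, ∠ = arctan(790/790) ≈ 45.00°
pole (s+40): 40 + j790 → |·| = √(40²+790²) = √625700 ≈ 791.01, ∠ = arctan(790/40) ≈ 87.10°
pole (s+1000): 1000 + j790 → |·| = √(1000²+790²) = √1624100 ≈ 1274.4, ∠ = arctan(790/1000) ≈ 38.31°
|L| = 1 · 1117.2 / 1.0081e+06 ≈ 0.0011082
Gain = 20 log₁₀(0.0011082) ≈ -59.11 dB
∠L = 45.00° − 125.41° = -80.41°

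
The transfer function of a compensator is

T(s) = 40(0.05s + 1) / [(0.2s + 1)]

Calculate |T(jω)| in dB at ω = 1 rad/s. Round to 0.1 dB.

31.9 dB

At ω = 1 rad/s:
zero (1 + j1·0.05) = 1 + j0.05 → |·| ≈ 1.0012, ∠ ≈ 2.86°
pole (1 + j1·0.2) = 1 + j0.2 → |·| ≈ 1.0198, ∠ ≈ 11.31°
|T| = 40 · 1.0012 / (1.0198) ≈ 39.27
Gain = 20 log₁₀(39.27) ≈ 31.88 dB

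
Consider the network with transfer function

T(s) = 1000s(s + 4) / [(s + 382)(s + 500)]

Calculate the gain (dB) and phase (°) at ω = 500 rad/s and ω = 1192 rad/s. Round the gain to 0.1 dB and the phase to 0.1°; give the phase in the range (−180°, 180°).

ω = 500: 55.0 dB, 81.9°; ω = 1192: 58.9 dB, 40.3°

At s = jω = j500:
zero (s+4): 4 + j500 → |·| = √(4²+500²) = √250016 ≈ 500.02, ∠ = arctan(500/4) ≈ 89.54°
zero at origin: s = j500 → |·| = 500, ∠ = 90.00°
pole (s+382): 382 + j500 → |·| = √(382²+500²) = √395924 ≈ 629.22, ∠ = arctan(500/382) ≈ 52.62°
pole (s+500): 500 + j500 → |·| = √(500²+500²) = √500000 ≈ 707.11, ∠ = arctan(500/500) ≈ 45.00°
|T| = 1000 · 2.5001e+05 / 4.4493e+05 ≈ 561.91
Gain = 20 log₁₀(561.91) ≈ 54.99 dB
∠T = 179.54° − 97.62° = 81.92°

At s = jω = j1192:
zero (s+4): 4 + j1192 → |·| = √(4²+1192²) = √1420880 ≈ 1192, ∠ = arctan(1192/4) ≈ 89.81°
zero at origin: s = j1192 → |·| = 1192, ∠ = 90.00°
pole (s+382): 382 + j1192 → |·| = √(382²+1192²) = √1566788 ≈ 1251.7, ∠ = arctan(1192/382) ≈ 72.23°
pole (s+500): 500 + j1192 → |·| = √(500²+1192²) = √1670864 ≈ 1292.6, ∠ = arctan(1192/500) ≈ 67.24°
|T| = 1000 · 1.4209e+06 / 1.6179e+06 ≈ 878.24
Gain = 20 log₁₀(878.24) ≈ 58.87 dB
∠T = 179.81° − 139.47° = 40.34°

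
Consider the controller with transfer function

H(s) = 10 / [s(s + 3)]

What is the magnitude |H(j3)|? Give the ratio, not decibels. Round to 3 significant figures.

0.786

At s = jω = j3:
pole (s+3): 3 + j3 → |·| = √(3²+3²) = √18 ≈ 4.2426, ∠ = arctan(3/3) ≈ 45.00°
pole at origin: |s| = 3, ∠ = 90.00° (in denominator)
|H| = 10 / 12.728 ≈ 0.78567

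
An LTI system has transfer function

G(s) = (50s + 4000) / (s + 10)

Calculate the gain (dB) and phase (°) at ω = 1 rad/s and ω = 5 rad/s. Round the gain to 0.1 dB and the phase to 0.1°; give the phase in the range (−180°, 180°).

Substitute s = j1:
Numerator: 50(j1) + 4000 = 4000 + j50
Denominator: (j1) + 10 = 10 + j1
|N| = √(4000² + 50²) ≈ 4000.3, ∠N ≈ 0.72°
|D| = √(10² + 1²) ≈ 10.05, ∠D ≈ 5.71°
|G| = 4000.3 / 10.05 ≈ 398.04
Gain = 20 log₁₀(398.04) ≈ 52.00 dB
∠G = 0.72° − 5.71° = -4.99°

Substitute s = j5:
Numerator: 50(j5) + 4000 = 4000 + j250
Denominator: (j5) + 10 = 10 + j5
|N| = √(4000² + 250²) ≈ 4007.8, ∠N ≈ 3.58°
|D| = √(10² + 5²) ≈ 11.18, ∠D ≈ 26.57°
|G| = 4007.8 / 11.18 ≈ 358.48
Gain = 20 log₁₀(358.48) ≈ 51.09 dB
∠G = 3.58° − 26.57° = -22.99°

ω = 1: 52.0 dB, -5.0°; ω = 5: 51.1 dB, -23.0°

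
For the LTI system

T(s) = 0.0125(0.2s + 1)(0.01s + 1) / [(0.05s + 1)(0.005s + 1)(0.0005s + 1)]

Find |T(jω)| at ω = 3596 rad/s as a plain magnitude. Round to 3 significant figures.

At ω = 3596 rad/s:
zero (1 + j3596·0.2) = 1 + j719.2 → |·| ≈ 719.2, ∠ ≈ 89.92°
zero (1 + j3596·0.01) = 1 + j35.96 → |·| ≈ 35.974, ∠ ≈ 88.41°
pole (1 + j3596·0.05) = 1 + j179.8 → |·| ≈ 179.8, ∠ ≈ 89.68°
pole (1 + j3596·0.005) = 1 + j17.98 → |·| ≈ 18.008, ∠ ≈ 86.82°
pole (1 + j3596·0.0005) = 1 + j1.798 → |·| ≈ 2.0574, ∠ ≈ 60.92°
|T| = 0.0125 · 719.2 · 35.974 / (179.8 · 18.008 · 2.0574) ≈ 0.048548

0.0485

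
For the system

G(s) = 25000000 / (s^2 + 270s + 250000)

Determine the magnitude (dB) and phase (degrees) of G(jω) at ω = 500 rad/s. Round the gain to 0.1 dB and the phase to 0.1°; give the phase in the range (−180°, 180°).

45.4 dB, -90.0°

At s = jω = j500:
quadratic: (j500)² + 270·j500 + 250000 = 0 + j135000 → |·| ≈ 1.35e+05, ∠ ≈ 90.00°
|G| = 25000000 / 1.35e+05 ≈ 185.19
Gain = 20 log₁₀(185.19) ≈ 45.35 dB
∠G = 0.00° − 90.00° = -90.00°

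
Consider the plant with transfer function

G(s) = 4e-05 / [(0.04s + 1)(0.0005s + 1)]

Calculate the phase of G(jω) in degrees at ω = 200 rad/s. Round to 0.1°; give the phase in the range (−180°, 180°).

-88.6°

At ω = 200 rad/s:
pole (1 + j200·0.04) = 1 + j8 → |·| ≈ 8.0623, ∠ ≈ 82.87°
pole (1 + j200·0.0005) = 1 + j0.1 → |·| ≈ 1.005, ∠ ≈ 5.71°
∠G = (0°) − (82.87° + 5.71°) = -88.58°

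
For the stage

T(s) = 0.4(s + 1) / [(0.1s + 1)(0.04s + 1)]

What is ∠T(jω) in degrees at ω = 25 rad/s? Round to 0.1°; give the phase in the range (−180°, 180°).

-25.5°

At ω = 25 rad/s:
zero (1 + j25·1) = 1 + j25 → |·| ≈ 25.02, ∠ ≈ 87.71°
pole (1 + j25·0.1) = 1 + j2.5 → |·| ≈ 2.6926, ∠ ≈ 68.20°
pole (1 + j25·0.04) = 1 + j1 → |·| ≈ 1.4142, ∠ ≈ 45.00°
∠T = (87.71°) − (68.20° + 45.00°) = -25.49°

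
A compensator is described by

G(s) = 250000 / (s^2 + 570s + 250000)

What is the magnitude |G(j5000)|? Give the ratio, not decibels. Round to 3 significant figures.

At s = jω = j5000:
quadratic: (j5000)² + 570·j5000 + 250000 = -24750000 + j2850000 → |·| ≈ 2.4914e+07, ∠ ≈ 173.43°
|G| = 250000 / 2.4914e+07 ≈ 0.010035

0.0100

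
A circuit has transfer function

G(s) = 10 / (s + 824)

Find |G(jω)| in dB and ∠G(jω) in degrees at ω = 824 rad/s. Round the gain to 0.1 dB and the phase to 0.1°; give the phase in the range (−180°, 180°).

At s = jω = j824:
pole (s+824): 824 + j824 → |·| = √(824²+824²) = √1357952 ≈ 1165.3, ∠ = arctan(824/824) ≈ 45.00°
|G| = 10 / 1165.3 ≈ 0.0085815
Gain = 20 log₁₀(0.0085815) ≈ -41.33 dB
∠G = 0.00° − 45.00° = -45.00°

-41.3 dB, -45.0°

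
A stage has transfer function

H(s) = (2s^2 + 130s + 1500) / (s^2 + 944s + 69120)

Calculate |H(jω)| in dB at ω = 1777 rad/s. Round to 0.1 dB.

5.1 dB

Substitute s = j1777:
Numerator: 2(j1777)^2 + 130(j1777) + 1500 = -6313958 + j231010
Denominator: (j1777)^2 + 944(j1777) + 69120 = -3088609 + j1677488
|N| = √(6313958² + 231010²) ≈ 6.3182e+06, ∠N ≈ 177.90°
|D| = √(3088609² + 1677488²) ≈ 3.5148e+06, ∠D ≈ 151.49°
|H| = 6.3182e+06 / 3.5148e+06 ≈ 1.7976
Gain = 20 log₁₀(1.7976) ≈ 5.09 dB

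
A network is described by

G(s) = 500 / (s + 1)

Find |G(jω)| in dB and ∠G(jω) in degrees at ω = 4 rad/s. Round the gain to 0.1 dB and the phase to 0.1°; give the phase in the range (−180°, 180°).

Substitute s = j4:
Numerator: 500 = 500 + j0
Denominator: (j4) + 1 = 1 + j4
|N| = √(500² + 0²) ≈ 500, ∠N ≈ 0.00°
|D| = √(1² + 4²) ≈ 4.1231, ∠D ≈ 75.96°
|G| = 500 / 4.1231 ≈ 121.27
Gain = 20 log₁₀(121.27) ≈ 41.68 dB
∠G = 0.00° − 75.96° = -75.96°

41.7 dB, -76.0°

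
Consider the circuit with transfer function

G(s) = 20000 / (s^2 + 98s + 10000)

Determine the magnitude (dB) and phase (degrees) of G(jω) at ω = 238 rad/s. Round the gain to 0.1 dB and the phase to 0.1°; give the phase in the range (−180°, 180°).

-8.3 dB, -153.4°

At s = jω = j238:
quadratic: (j238)² + 98·j238 + 10000 = -46644 + j23324 → |·| ≈ 52150, ∠ ≈ 153.43°
|G| = 20000 / 52150 ≈ 0.38351
Gain = 20 log₁₀(0.38351) ≈ -8.32 dB
∠G = 0.00° − 153.43° = -153.43°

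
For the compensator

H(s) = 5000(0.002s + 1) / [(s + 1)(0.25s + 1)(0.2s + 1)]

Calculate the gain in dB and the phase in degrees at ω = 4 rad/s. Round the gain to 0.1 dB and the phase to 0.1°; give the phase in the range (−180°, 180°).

At ω = 4 rad/s:
zero (1 + j4·0.002) = 1 + j0.008 → |·| ≈ 1, ∠ ≈ 0.46°
pole (1 + j4·1) = 1 + j4 → |·| ≈ 4.1231, ∠ ≈ 75.96°
pole (1 + j4·0.25) = 1 + j1 → |·| ≈ 1.4142, ∠ ≈ 45.00°
pole (1 + j4·0.2) = 1 + j0.8 → |·| ≈ 1.2806, ∠ ≈ 38.66°
|H| = 5000 · 1 / (4.1231 · 1.4142 · 1.2806) ≈ 669.61
Gain = 20 log₁₀(669.61) ≈ 56.52 dB
∠H = (0.46°) − (75.96° + 45.00° + 38.66°) = -159.16°

56.5 dB, -159.2°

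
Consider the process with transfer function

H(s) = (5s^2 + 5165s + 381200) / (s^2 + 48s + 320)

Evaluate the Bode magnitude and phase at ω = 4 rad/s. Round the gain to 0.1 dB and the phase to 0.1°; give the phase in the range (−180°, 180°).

Substitute s = j4:
Numerator: 5(j4)^2 + 5165(j4) + 381200 = 381120 + j20660
Denominator: (j4)^2 + 48(j4) + 320 = 304 + j192
|N| = √(381120² + 20660²) ≈ 3.8168e+05, ∠N ≈ 3.10°
|D| = √(304² + 192²) ≈ 359.56, ∠D ≈ 32.28°
|H| = 3.8168e+05 / 359.56 ≈ 1061.5
Gain = 20 log₁₀(1061.5) ≈ 60.52 dB
∠H = 3.10° − 32.28° = -29.18°

60.5 dB, -29.2°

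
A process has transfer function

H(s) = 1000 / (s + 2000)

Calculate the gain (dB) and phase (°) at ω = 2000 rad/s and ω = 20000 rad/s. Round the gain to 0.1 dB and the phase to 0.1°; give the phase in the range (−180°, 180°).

ω = 2000: -9.0 dB, -45.0°; ω = 20000: -26.1 dB, -84.3°

Substitute s = j2000:
Numerator: 1000 = 1000 + j0
Denominator: (j2000) + 2000 = 2000 + j2000
|N| = √(1000² + 0²) ≈ 1000, ∠N ≈ 0.00°
|D| = √(2000² + 2000²) ≈ 2828.4, ∠D ≈ 45.00°
|H| = 1000 / 2828.4 ≈ 0.35356
Gain = 20 log₁₀(0.35356) ≈ -9.03 dB
∠H = 0.00° − 45.00° = -45.00°

Substitute s = j20000:
Numerator: 1000 = 1000 + j0
Denominator: (j20000) + 2000 = 2000 + j20000
|N| = √(1000² + 0²) ≈ 1000, ∠N ≈ 0.00°
|D| = √(2000² + 20000²) ≈ 20100, ∠D ≈ 84.29°
|H| = 1000 / 20100 ≈ 0.049751
Gain = 20 log₁₀(0.049751) ≈ -26.06 dB
∠H = 0.00° − 84.29° = -84.29°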